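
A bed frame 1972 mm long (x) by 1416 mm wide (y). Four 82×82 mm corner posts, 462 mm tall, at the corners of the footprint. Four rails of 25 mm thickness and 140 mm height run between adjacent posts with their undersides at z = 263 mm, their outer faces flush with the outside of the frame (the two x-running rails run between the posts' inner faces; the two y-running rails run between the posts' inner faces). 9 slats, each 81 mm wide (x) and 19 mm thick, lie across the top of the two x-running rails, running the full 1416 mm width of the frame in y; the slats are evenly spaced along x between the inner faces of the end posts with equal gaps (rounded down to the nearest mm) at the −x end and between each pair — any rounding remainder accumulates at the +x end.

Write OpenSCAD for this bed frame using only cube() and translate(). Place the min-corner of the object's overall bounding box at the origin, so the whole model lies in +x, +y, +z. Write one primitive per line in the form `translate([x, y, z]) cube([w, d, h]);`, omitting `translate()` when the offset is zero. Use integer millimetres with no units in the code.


// slat z = rail_z + rail_h = 263 + 140 = 403
// slat gap = ⌊(1808 − 9·81) / 10⌋ = 107
cube([82, 82, 462]);
translate([0, 1334, 0]) cube([82, 82, 462]);
translate([1890, 0, 0]) cube([82, 82, 462]);
translate([1890, 1334, 0]) cube([82, 82, 462]);
translate([82, 0, 263]) cube([1808, 25, 140]);
translate([82, 1391, 263]) cube([1808, 25, 140]);
translate([0, 82, 263]) cube([25, 1252, 140]);
translate([1947, 82, 263]) cube([25, 1252, 140]);
translate([189, 0, 403]) cube([81, 1416, 19]);
translate([377, 0, 403]) cube([81, 1416, 19]);
translate([565, 0, 403]) cube([81, 1416, 19]);
translate([753, 0, 403]) cube([81, 1416, 19]);
translate([941, 0, 403]) cube([81, 1416, 19]);
translate([1129, 0, 403]) cube([81, 1416, 19]);
translate([1317, 0, 403]) cube([81, 1416, 19]);
translate([1505, 0, 403]) cube([81, 1416, 19]);
translate([1693, 0, 403]) cube([81, 1416, 19]);


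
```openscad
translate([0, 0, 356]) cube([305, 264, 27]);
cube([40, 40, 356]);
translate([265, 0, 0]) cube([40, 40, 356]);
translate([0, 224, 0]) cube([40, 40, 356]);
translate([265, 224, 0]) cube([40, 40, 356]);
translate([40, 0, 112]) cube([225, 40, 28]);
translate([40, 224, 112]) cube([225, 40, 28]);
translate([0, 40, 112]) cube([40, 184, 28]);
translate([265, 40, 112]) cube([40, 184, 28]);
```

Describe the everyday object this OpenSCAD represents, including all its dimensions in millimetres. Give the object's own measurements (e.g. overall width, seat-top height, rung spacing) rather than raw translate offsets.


A simple wooden stool: a rectangular seat 305 mm (x) by 264 mm (y), 27 mm thick, top face at z = 383 mm, on four square legs, each 40×40 mm in cross-section. The legs rest on z = 0, each flush with a corner of the seat. Four stretchers, 40 mm wide and 28 mm tall, connect adjacent legs with their undersides at z = 112 mm, each running between the inner faces of the legs it joins and aligned with the legs' outer faces on the other axis.


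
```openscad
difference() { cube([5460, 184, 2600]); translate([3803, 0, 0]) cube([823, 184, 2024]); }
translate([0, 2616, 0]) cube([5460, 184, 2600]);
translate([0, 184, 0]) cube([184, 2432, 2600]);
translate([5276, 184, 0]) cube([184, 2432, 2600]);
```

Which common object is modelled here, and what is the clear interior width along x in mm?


A single room. The interior width is 5092 mm.

Four walls enclosing a rectangle with a door in the front wall — a room. Outside width 5460 minus two 184 mm walls gives 5092 mm.


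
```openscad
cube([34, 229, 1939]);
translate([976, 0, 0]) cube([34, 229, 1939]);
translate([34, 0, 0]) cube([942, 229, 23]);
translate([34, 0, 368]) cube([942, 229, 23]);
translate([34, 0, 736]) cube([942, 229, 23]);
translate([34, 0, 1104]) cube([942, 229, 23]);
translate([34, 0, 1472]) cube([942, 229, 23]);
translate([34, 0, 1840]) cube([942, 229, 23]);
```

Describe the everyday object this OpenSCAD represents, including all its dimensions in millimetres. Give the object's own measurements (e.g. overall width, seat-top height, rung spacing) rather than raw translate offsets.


An open bookshelf. Two side panels, each 34 mm thick, 229 mm deep and 1939 mm tall, stand 1010 mm apart (outside-to-outside). Between them sit 6 shelves, each 23 mm thick and 229 mm deep, spanning the full gap between the sides. The bottom shelf rests on the floor (its underside at z = 0) and the clear gap between one shelf's top and the next shelf's underside is 345 mm.


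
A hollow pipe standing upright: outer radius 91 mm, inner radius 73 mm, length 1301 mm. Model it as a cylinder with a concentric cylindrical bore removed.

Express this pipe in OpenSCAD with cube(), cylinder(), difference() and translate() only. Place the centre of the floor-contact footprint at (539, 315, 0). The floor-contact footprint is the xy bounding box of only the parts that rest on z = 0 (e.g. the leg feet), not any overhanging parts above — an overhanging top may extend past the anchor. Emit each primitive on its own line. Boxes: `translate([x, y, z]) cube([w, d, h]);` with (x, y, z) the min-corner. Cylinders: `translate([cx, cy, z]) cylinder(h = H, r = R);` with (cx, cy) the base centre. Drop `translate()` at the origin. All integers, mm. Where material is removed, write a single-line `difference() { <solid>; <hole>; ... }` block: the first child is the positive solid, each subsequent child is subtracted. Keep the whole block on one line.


difference() { translate([539, 315, 0]) cylinder(h = 1301, r = 91); translate([539, 315, 0]) cylinder(h = 1301, r = 73); }


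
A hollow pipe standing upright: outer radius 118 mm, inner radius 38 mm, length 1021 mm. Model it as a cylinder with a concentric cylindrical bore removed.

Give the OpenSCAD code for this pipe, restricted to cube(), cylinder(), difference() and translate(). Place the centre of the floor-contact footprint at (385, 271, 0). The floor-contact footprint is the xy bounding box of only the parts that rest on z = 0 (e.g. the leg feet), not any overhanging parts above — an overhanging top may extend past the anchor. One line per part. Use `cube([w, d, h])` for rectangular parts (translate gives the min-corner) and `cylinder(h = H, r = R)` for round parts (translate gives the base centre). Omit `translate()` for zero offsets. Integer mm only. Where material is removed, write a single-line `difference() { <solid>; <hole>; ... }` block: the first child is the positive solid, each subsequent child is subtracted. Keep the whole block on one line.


difference() { translate([385, 271, 0]) cylinder(h = 1021, r = 118); translate([385, 271, 0]) cylinder(h = 1021, r = 38); }


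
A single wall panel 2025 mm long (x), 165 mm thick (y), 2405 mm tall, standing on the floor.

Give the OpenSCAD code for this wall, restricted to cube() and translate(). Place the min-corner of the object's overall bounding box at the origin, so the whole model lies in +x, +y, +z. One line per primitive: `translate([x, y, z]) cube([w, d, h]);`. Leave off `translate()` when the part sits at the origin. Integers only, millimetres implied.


cube([2025, 165, 2405]);


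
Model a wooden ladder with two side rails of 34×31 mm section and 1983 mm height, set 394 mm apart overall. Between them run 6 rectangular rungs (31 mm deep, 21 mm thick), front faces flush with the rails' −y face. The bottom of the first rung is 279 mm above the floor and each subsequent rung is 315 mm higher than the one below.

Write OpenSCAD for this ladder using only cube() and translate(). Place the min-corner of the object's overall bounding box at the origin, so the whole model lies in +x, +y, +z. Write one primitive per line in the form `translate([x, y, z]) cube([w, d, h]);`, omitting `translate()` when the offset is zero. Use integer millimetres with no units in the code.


// rung span = 394 - 2*34 = 326
// rung[k] z = 279 + k*315
cube([34, 31, 1983]);
translate([360, 0, 0]) cube([34, 31, 1983]);
translate([34, 0, 279]) cube([326, 31, 21]);
translate([34, 0, 594]) cube([326, 31, 21]);
translate([34, 0, 909]) cube([326, 31, 21]);
translate([34, 0, 1224]) cube([326, 31, 21]);
translate([34, 0, 1539]) cube([326, 31, 21]);
translate([34, 0, 1854]) cube([326, 31, 21]);


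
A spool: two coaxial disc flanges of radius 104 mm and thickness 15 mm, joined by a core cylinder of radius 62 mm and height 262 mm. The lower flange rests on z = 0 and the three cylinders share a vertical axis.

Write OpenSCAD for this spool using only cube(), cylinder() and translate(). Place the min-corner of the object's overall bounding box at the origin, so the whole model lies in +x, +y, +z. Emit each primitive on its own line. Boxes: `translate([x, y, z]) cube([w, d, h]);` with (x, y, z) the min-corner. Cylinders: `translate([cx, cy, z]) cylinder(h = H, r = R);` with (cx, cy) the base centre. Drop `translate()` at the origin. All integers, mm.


translate([104, 104, 0]) cylinder(h = 15, r = 104);
translate([104, 104, 15]) cylinder(h = 262, r = 62);
translate([104, 104, 277]) cylinder(h = 15, r = 104);


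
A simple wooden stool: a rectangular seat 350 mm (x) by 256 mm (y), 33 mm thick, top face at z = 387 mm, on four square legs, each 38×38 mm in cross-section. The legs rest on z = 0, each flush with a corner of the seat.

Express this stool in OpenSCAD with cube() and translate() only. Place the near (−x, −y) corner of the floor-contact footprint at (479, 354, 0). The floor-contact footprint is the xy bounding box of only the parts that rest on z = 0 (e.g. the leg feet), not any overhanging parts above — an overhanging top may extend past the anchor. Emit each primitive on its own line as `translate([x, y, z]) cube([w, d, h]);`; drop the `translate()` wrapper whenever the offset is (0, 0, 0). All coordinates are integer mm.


translate([479, 354, 354]) cube([350, 256, 33]);
translate([479, 354, 0]) cube([38, 38, 354]);
translate([791, 354, 0]) cube([38, 38, 354]);
translate([479, 572, 0]) cube([38, 38, 354]);
translate([791, 572, 0]) cube([38, 38, 354]);


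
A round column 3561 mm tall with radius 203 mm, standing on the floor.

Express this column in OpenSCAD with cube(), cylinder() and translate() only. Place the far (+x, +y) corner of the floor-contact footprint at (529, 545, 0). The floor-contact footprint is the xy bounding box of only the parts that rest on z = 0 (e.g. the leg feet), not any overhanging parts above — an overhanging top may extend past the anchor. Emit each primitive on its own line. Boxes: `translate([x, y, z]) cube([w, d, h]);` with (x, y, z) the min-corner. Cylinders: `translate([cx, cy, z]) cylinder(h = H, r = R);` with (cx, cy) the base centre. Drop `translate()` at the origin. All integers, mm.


translate([326, 342, 0]) cylinder(h = 3561, r = 203);


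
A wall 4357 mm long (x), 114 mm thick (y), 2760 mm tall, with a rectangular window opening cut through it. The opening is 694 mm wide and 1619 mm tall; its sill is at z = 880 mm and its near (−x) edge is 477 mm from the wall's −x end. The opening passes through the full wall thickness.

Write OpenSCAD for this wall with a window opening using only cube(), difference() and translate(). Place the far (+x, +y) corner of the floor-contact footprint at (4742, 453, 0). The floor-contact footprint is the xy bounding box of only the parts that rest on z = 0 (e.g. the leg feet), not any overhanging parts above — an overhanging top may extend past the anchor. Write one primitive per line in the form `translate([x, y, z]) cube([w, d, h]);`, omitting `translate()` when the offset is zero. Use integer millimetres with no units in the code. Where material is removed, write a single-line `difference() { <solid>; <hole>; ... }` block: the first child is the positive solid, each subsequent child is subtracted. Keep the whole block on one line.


difference() { translate([385, 339, 0]) cube([4357, 114, 2760]); translate([862, 339, 880]) cube([694, 114, 1619]); }


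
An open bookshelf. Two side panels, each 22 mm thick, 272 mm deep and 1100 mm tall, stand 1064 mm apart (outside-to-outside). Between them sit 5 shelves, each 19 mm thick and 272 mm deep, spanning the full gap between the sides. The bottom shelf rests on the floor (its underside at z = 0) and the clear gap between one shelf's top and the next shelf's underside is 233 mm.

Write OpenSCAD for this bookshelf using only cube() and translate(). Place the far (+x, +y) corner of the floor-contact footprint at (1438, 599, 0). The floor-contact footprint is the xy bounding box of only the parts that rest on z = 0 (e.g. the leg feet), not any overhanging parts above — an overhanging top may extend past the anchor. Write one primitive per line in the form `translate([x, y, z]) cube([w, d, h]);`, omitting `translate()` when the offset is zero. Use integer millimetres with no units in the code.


translate([374, 327, 0]) cube([22, 272, 1100]);
translate([1416, 327, 0]) cube([22, 272, 1100]);
translate([396, 327, 0]) cube([1020, 272, 19]);
translate([396, 327, 252]) cube([1020, 272, 19]);
translate([396, 327, 504]) cube([1020, 272, 19]);
translate([396, 327, 756]) cube([1020, 272, 19]);
translate([396, 327, 1008]) cube([1020, 272, 19]);


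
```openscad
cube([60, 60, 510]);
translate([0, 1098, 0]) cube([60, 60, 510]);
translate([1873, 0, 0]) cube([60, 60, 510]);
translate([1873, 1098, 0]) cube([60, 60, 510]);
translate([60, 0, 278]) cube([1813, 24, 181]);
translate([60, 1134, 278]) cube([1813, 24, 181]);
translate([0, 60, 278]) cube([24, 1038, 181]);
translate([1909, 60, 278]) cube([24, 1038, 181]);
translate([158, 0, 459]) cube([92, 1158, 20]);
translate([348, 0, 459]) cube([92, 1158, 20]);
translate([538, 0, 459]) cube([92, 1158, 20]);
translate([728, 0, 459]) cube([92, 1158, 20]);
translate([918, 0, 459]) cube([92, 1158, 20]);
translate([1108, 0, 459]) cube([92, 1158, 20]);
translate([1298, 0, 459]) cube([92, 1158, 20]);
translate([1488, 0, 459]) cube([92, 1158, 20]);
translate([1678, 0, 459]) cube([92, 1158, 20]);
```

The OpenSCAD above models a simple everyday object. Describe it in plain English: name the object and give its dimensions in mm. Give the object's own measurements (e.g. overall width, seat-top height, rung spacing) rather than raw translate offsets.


A bed frame 1933 mm long (x) by 1158 mm wide (y). Four 60×60 mm corner posts, 510 mm tall, at the corners of the footprint. Four rails of 24 mm thickness and 181 mm height run between adjacent posts with their undersides at z = 278 mm, their outer faces flush with the outside of the frame (the two x-running rails run between the posts' inner faces; the two y-running rails run between the posts' inner faces). 9 slats, each 92 mm wide (x) and 20 mm thick, lie across the top of the two x-running rails, running the full 1158 mm width of the frame in y; along x they sit between the end posts with a 98 mm gap after the −x posts and between neighbouring slats, leaving 103 mm before the +x posts.


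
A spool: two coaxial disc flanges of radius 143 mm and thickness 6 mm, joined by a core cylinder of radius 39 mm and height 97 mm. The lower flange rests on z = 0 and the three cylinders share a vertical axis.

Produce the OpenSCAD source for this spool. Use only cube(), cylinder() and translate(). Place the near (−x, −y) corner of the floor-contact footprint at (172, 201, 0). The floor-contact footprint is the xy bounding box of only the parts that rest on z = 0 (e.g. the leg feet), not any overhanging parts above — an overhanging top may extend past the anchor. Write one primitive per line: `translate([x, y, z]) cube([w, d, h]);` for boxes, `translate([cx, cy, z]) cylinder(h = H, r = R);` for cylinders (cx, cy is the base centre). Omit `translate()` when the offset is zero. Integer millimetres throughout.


translate([315, 344, 0]) cylinder(h = 6, r = 143);
translate([315, 344, 6]) cylinder(h = 97, r = 39);
translate([315, 344, 103]) cylinder(h = 6, r = 143);


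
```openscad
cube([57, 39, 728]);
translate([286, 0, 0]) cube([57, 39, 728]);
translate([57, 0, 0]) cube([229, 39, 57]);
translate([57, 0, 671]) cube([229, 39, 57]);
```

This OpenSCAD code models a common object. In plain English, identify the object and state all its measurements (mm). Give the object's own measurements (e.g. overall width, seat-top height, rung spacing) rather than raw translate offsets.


A rectangular picture frame lying in the x–z plane (depth along y). The opening is 229 mm wide (x) by 614 mm tall (z), surrounded by a border 57 mm wide on all four sides. The frame is 39 mm deep and is made of two full-height vertical stiles with two horizontal rails fitted between them.


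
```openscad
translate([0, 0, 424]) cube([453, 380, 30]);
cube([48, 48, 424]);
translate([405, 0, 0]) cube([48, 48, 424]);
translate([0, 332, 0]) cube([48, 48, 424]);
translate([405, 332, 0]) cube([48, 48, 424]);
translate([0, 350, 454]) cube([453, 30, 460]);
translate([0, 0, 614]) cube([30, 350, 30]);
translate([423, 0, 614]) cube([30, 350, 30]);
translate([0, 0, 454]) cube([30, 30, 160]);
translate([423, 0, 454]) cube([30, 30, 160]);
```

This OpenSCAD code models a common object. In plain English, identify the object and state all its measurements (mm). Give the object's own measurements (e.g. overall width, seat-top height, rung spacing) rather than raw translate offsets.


A chair. The seat is a 453×380×30 mm slab with its top at z = 454 mm, on four 48×48 mm corner legs (flush with the seat edges, standing on z = 0). A flat backrest 30 mm thick, 460 mm tall, spans the full seat width and rises from the seat top along its +y edge, rear face flush with the rear of the seat. Two armrests of 30×30 mm section run along each side from the seat's front edge to the front of the backrest, top faces 190 mm above the seat top and outer faces flush with the seat's x-edges; a 30×30 mm post under the front of each armrest stands on the seat at the front corner.


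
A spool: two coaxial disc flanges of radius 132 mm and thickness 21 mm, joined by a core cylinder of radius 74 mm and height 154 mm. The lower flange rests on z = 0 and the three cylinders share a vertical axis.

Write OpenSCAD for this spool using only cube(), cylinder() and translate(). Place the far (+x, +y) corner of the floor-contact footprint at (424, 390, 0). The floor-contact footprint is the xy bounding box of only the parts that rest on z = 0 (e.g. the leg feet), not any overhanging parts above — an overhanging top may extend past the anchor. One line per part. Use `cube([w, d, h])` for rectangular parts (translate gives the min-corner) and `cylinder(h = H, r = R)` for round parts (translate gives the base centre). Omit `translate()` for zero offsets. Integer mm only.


translate([292, 258, 0]) cylinder(h = 21, r = 132);
translate([292, 258, 21]) cylinder(h = 154, r = 74);
translate([292, 258, 175]) cylinder(h = 21, r = 132);


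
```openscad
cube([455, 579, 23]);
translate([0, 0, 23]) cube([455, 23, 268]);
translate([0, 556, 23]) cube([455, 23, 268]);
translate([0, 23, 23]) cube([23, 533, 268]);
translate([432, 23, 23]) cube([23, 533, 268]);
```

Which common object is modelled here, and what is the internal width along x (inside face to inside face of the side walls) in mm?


An open box. The internal width is 409 mm.

A 455×579 base slab with four walls standing on it — an open box. The base is 455 mm wide and the walls are 23 mm thick, so the internal width is 455 − 2 × 23 = 409 mm.


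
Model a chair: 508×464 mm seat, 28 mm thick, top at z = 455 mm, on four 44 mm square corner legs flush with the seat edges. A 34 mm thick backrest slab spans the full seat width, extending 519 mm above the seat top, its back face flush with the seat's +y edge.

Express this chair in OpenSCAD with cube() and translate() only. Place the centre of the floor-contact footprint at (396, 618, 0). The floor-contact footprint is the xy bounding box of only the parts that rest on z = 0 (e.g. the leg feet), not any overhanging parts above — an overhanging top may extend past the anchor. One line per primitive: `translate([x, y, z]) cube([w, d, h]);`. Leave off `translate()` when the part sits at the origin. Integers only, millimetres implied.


translate([142, 386, 427]) cube([508, 464, 28]);
translate([142, 386, 0]) cube([44, 44, 427]);
translate([606, 386, 0]) cube([44, 44, 427]);
translate([142, 806, 0]) cube([44, 44, 427]);
translate([606, 806, 0]) cube([44, 44, 427]);
translate([142, 816, 455]) cube([508, 34, 519]);


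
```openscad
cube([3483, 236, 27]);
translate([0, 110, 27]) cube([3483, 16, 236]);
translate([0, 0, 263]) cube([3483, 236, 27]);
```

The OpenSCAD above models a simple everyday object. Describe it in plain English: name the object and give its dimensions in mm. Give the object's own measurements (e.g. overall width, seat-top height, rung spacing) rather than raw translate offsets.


An I-beam lying along x, 3483 mm long. Overall section height 290 mm. Two flanges 236 mm wide (y) and 27 mm thick, one on the floor and one at the top; a web 16 mm thick runs between them, centred on the flange width.


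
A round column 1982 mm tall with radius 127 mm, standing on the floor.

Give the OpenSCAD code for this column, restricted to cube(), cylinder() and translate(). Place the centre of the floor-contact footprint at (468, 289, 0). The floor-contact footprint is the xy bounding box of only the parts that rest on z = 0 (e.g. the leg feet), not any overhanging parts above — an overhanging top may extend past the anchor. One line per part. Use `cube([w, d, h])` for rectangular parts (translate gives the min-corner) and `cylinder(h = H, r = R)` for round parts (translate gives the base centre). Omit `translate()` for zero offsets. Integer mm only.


translate([468, 289, 0]) cylinder(h = 1982, r = 127);


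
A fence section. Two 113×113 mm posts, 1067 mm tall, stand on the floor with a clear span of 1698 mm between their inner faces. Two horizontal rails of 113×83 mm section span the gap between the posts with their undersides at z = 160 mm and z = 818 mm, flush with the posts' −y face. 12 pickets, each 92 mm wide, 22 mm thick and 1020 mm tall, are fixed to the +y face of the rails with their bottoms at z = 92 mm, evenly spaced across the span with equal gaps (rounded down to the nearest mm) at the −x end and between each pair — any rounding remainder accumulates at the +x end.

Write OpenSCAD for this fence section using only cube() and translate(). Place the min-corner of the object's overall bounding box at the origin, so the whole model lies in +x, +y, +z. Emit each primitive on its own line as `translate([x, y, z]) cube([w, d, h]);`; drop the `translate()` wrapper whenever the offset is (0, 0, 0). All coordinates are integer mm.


cube([113, 113, 1067]);
translate([1811, 0, 0]) cube([113, 113, 1067]);
translate([113, 0, 160]) cube([1698, 113, 83]);
translate([113, 0, 818]) cube([1698, 113, 83]);
translate([158, 113, 92]) cube([92, 22, 1020]);
translate([295, 113, 92]) cube([92, 22, 1020]);
translate([432, 113, 92]) cube([92, 22, 1020]);
translate([569, 113, 92]) cube([92, 22, 1020]);
translate([706, 113, 92]) cube([92, 22, 1020]);
translate([843, 113, 92]) cube([92, 22, 1020]);
translate([980, 113, 92]) cube([92, 22, 1020]);
translate([1117, 113, 92]) cube([92, 22, 1020]);
translate([1254, 113, 92]) cube([92, 22, 1020]);
translate([1391, 113, 92]) cube([92, 22, 1020]);
translate([1528, 113, 92]) cube([92, 22, 1020]);
translate([1665, 113, 92]) cube([92, 22, 1020]);


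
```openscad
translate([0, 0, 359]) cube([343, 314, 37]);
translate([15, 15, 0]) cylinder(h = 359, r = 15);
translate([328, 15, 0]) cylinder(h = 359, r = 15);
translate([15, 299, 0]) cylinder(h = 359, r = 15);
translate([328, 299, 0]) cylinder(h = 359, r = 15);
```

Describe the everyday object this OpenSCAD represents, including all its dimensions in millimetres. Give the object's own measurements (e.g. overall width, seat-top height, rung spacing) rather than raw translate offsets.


A four-legged stool. The seat is a 343×314×37 mm slab whose top surface is at z = 396 mm; four round legs, each 30 mm in diameter, run from the floor (z = 0) to the underside of the seat, each leg's axis is inset half a diameter from the nearest pair of seat edges (so the leg's bounding box is flush with the corner).


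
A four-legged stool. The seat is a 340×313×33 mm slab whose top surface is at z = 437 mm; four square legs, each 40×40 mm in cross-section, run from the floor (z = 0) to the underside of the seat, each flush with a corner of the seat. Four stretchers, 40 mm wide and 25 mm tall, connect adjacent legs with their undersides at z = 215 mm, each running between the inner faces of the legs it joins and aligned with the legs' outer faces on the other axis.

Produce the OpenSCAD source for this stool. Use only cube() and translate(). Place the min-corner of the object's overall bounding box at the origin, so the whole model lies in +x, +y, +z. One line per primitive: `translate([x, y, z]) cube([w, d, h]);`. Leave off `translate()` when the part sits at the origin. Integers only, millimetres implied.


// leg_h = 437 - 33 = 404
// stretcher span = 340 - 2*40 = 260
translate([0, 0, 404]) cube([340, 313, 33]);
cube([40, 40, 404]);
translate([300, 0, 0]) cube([40, 40, 404]);
translate([0, 273, 0]) cube([40, 40, 404]);
translate([300, 273, 0]) cube([40, 40, 404]);
translate([40, 0, 215]) cube([260, 40, 25]);
translate([40, 273, 215]) cube([260, 40, 25]);
translate([0, 40, 215]) cube([40, 233, 25]);
translate([300, 40, 215]) cube([40, 233, 25]);


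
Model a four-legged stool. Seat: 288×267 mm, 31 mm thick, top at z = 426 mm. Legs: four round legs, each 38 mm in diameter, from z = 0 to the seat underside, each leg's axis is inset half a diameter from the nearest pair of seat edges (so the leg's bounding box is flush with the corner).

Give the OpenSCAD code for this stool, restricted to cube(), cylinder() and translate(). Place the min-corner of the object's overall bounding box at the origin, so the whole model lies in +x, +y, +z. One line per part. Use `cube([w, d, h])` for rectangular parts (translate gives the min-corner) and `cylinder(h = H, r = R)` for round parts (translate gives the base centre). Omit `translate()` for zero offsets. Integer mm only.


// leg_h = 426 - 31 = 395
translate([0, 0, 395]) cube([288, 267, 31]);
translate([19, 19, 0]) cylinder(h = 395, r = 19);
translate([269, 19, 0]) cylinder(h = 395, r = 19);
translate([19, 248, 0]) cylinder(h = 395, r = 19);
translate([269, 248, 0]) cylinder(h = 395, r = 19);


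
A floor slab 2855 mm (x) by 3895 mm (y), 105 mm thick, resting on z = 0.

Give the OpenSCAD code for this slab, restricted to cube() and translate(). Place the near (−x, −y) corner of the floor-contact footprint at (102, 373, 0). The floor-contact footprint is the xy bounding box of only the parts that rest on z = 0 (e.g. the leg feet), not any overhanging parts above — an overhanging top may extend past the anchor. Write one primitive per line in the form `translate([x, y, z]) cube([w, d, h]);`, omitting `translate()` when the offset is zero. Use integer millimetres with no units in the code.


translate([102, 373, 0]) cube([2855, 3895, 105]);


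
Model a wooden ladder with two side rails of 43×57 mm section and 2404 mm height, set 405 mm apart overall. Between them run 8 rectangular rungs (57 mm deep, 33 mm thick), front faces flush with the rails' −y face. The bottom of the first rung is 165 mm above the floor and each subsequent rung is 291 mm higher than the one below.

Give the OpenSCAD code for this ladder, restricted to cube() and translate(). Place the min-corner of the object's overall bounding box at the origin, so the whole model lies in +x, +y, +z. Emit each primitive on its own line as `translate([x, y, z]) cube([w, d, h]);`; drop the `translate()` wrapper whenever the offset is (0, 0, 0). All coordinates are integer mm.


// rung span = 405 - 2*43 = 319
// rung[k] z = 165 + k*291
cube([43, 57, 2404]);
translate([362, 0, 0]) cube([43, 57, 2404]);
translate([43, 0, 165]) cube([319, 57, 33]);
translate([43, 0, 456]) cube([319, 57, 33]);
translate([43, 0, 747]) cube([319, 57, 33]);
translate([43, 0, 1038]) cube([319, 57, 33]);
translate([43, 0, 1329]) cube([319, 57, 33]);
translate([43, 0, 1620]) cube([319, 57, 33]);
translate([43, 0, 1911]) cube([319, 57, 33]);
translate([43, 0, 2202]) cube([319, 57, 33]);


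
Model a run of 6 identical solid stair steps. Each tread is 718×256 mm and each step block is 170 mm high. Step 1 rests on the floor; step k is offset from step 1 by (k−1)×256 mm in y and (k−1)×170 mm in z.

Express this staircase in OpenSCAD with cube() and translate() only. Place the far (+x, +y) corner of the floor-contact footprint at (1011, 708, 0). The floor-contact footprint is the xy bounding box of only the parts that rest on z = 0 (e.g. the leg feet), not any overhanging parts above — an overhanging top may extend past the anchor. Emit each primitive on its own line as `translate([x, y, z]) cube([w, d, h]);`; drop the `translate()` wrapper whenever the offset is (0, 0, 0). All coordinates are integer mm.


translate([293, 452, 0]) cube([718, 256, 170]);
translate([293, 708, 170]) cube([718, 256, 170]);
translate([293, 964, 340]) cube([718, 256, 170]);
translate([293, 1220, 510]) cube([718, 256, 170]);
translate([293, 1476, 680]) cube([718, 256, 170]);
translate([293, 1732, 850]) cube([718, 256, 170]);


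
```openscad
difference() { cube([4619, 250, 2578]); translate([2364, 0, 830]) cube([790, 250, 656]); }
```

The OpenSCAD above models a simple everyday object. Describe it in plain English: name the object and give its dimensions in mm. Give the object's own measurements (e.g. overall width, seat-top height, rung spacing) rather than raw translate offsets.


A wall 4619 mm long (x), 250 mm thick (y), 2578 mm tall, with a rectangular window opening cut through it. The opening is 790 mm wide and 656 mm tall; its sill is at z = 830 mm and its near (−x) edge is 2364 mm from the wall's −x end. The opening passes through the full wall thickness.


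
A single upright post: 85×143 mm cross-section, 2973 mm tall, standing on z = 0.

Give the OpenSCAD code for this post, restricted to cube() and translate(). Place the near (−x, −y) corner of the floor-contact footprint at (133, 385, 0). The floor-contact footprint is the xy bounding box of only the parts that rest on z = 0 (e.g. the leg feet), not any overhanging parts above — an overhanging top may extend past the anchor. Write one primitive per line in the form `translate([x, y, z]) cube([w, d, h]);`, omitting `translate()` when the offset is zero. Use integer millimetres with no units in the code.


translate([133, 385, 0]) cube([85, 143, 2973]);


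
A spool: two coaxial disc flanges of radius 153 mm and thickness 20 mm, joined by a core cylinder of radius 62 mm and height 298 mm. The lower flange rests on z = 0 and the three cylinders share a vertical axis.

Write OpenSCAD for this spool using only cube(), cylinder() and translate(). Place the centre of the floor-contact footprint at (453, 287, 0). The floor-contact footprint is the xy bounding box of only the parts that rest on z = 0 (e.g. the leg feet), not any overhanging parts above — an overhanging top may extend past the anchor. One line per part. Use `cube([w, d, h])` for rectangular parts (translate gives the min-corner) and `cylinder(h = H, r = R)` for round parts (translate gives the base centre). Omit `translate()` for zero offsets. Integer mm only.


translate([453, 287, 0]) cylinder(h = 20, r = 153);
translate([453, 287, 20]) cylinder(h = 298, r = 62);
translate([453, 287, 318]) cylinder(h = 20, r = 153);


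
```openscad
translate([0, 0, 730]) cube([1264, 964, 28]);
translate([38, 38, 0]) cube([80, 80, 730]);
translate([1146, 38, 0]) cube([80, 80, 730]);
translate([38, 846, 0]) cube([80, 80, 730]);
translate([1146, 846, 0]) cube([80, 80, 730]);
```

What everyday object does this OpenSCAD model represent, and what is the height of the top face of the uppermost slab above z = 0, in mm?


A table. The table height is 758 mm.

A 1264×964×28 slab sits at z = 730 on four 80 mm square posts — a table. The top surface is at 730 + 28 = 758 mm.


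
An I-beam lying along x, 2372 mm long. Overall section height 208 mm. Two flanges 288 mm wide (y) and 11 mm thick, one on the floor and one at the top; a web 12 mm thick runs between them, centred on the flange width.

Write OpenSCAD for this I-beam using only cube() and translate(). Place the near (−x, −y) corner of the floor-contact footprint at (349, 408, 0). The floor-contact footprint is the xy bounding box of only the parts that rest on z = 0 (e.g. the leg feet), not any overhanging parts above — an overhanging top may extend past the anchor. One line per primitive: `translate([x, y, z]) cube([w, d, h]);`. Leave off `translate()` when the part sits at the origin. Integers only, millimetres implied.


translate([349, 408, 0]) cube([2372, 288, 11]);
translate([349, 546, 11]) cube([2372, 12, 186]);
translate([349, 408, 197]) cube([2372, 288, 11]);


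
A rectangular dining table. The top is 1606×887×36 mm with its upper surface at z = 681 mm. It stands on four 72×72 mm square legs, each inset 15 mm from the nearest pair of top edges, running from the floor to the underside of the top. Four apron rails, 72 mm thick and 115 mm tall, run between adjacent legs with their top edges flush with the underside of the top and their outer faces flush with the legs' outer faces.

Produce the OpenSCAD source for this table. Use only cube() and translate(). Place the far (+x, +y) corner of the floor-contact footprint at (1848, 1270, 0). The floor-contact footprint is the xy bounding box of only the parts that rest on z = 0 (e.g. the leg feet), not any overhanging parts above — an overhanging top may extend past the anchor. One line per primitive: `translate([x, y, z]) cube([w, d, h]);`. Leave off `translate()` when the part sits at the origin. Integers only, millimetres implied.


translate([257, 398, 645]) cube([1606, 887, 36]);
translate([272, 413, 0]) cube([72, 72, 645]);
translate([1776, 413, 0]) cube([72, 72, 645]);
translate([272, 1198, 0]) cube([72, 72, 645]);
translate([1776, 1198, 0]) cube([72, 72, 645]);
translate([344, 413, 530]) cube([1432, 72, 115]);
translate([344, 1198, 530]) cube([1432, 72, 115]);
translate([272, 485, 530]) cube([72, 713, 115]);
translate([1776, 485, 530]) cube([72, 713, 115]);


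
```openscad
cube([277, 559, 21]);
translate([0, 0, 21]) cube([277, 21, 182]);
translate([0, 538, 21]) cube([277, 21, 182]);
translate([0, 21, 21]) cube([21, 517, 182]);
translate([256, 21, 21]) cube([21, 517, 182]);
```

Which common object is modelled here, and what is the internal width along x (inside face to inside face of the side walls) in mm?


An open box. The internal width is 235 mm.

A 277×559 base slab with four walls standing on it — an open box. The base is 277 mm wide and the walls are 21 mm thick, so the internal width is 277 − 2 × 21 = 235 mm.


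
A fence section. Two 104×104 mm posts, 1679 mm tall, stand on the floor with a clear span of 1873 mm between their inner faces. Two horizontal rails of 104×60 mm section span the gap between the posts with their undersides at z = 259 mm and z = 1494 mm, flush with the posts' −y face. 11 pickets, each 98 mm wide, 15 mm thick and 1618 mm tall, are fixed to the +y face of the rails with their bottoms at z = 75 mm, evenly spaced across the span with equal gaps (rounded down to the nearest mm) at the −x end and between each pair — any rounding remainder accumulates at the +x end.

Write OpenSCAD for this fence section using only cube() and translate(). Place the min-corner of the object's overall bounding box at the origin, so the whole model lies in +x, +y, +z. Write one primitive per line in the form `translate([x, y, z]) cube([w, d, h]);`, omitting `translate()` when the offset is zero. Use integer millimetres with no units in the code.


cube([104, 104, 1679]);
translate([1977, 0, 0]) cube([104, 104, 1679]);
translate([104, 0, 259]) cube([1873, 104, 60]);
translate([104, 0, 1494]) cube([1873, 104, 60]);
translate([170, 104, 75]) cube([98, 15, 1618]);
translate([334, 104, 75]) cube([98, 15, 1618]);
translate([498, 104, 75]) cube([98, 15, 1618]);
translate([662, 104, 75]) cube([98, 15, 1618]);
translate([826, 104, 75]) cube([98, 15, 1618]);
translate([990, 104, 75]) cube([98, 15, 1618]);
translate([1154, 104, 75]) cube([98, 15, 1618]);
translate([1318, 104, 75]) cube([98, 15, 1618]);
translate([1482, 104, 75]) cube([98, 15, 1618]);
translate([1646, 104, 75]) cube([98, 15, 1618]);
translate([1810, 104, 75]) cube([98, 15, 1618]);


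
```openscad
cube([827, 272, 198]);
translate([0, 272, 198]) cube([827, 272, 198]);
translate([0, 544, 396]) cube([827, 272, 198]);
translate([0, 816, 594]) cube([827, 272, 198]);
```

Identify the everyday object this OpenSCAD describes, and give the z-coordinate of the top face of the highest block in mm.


A staircase. The total rise is 792 mm.

4 identical blocks, each offset up and back from the previous — a staircase. Each step is 198 mm tall and there are 4 of them, so the total rise is 4 × 198 = 792 mm.


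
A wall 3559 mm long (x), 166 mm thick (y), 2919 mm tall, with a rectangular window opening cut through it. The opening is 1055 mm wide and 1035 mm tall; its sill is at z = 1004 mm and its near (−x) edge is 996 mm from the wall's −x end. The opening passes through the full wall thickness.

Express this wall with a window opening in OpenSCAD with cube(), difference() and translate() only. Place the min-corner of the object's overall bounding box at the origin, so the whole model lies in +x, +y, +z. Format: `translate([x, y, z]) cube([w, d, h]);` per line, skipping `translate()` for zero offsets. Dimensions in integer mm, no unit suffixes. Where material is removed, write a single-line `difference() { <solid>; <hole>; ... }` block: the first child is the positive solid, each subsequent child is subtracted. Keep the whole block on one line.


difference() { cube([3559, 166, 2919]); translate([996, 0, 1004]) cube([1055, 166, 1035]); }


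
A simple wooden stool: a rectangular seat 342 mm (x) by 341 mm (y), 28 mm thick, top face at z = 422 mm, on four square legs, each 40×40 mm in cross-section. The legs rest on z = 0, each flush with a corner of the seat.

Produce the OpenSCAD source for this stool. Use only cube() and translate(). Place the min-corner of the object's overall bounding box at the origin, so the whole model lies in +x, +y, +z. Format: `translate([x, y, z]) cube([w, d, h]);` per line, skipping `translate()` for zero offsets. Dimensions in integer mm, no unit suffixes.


translate([0, 0, 394]) cube([342, 341, 28]);
cube([40, 40, 394]);
translate([302, 0, 0]) cube([40, 40, 394]);
translate([0, 301, 0]) cube([40, 40, 394]);
translate([302, 301, 0]) cube([40, 40, 394]);


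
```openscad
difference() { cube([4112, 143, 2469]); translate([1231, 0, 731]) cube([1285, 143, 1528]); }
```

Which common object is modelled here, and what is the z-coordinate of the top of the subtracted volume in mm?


A wall with a window opening. The window head height is 2259 mm.

A wall with a rectangular opening subtracted — a window. Sill at z = 731, opening 1528 mm tall, so the head is at 731 + 1528 = 2259 mm.


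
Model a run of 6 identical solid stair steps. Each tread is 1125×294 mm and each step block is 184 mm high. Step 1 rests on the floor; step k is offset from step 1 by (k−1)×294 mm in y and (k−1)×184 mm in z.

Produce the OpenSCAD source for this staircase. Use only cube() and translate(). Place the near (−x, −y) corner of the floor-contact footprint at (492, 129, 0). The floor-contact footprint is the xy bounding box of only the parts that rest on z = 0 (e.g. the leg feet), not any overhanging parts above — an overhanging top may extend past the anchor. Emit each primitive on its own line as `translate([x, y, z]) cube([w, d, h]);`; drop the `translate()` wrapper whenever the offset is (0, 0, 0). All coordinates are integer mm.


translate([492, 129, 0]) cube([1125, 294, 184]);
translate([492, 423, 184]) cube([1125, 294, 184]);
translate([492, 717, 368]) cube([1125, 294, 184]);
translate([492, 1011, 552]) cube([1125, 294, 184]);
translate([492, 1305, 736]) cube([1125, 294, 184]);
translate([492, 1599, 920]) cube([1125, 294, 184]);
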